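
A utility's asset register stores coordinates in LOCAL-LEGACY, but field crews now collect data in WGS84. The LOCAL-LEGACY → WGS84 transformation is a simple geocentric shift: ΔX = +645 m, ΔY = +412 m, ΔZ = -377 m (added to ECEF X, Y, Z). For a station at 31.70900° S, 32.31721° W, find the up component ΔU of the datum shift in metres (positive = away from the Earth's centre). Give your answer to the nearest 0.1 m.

ΔU = 474.5 m

At φ = -31.70900°, λ = -32.31721°: sin φ = -0.525605, cos φ = 0.850729, sin λ = -0.534606, cos λ = 0.845101.
ΔU = cos φ cos λ·ΔX + cos φ sin λ·ΔY + sin φ·ΔZ = (0.850729)(0.845101)(645) + (0.850729)(-0.534606)(412) + (-0.525605)(-377) = 474.50 m.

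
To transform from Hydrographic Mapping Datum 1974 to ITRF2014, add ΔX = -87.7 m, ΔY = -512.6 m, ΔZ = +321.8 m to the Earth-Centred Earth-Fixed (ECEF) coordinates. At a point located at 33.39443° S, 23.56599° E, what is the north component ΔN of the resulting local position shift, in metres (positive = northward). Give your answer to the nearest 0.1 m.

At φ = -33.39443°, λ = 23.56599°: sin φ = -0.550400, cos φ = 0.834901, sin λ = 0.399805, cos λ = 0.916600.
ΔN = −sin φ cos λ·ΔX − sin φ sin λ·ΔY + cos φ·ΔZ = −(-0.550400)(0.916600)(-87.7) − (-0.550400)(0.399805)(-512.6) + (0.834901)(321.8) = 111.63 m.

ΔN = 111.6 m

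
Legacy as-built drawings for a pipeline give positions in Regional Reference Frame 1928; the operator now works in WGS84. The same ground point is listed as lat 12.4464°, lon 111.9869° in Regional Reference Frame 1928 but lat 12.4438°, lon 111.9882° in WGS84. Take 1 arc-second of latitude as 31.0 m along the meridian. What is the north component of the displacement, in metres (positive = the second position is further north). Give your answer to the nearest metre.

ΔN = -290 m

Δφ = 12.4438° − 12.4464° = -0.0026°; Δλ = 111.9882° − 111.9869° = +0.0013°.
1° of latitude = 3600 × 31.00 = 111600 m.
ΔN = Δφ × 111600 = -290.2 m; ΔE = Δλ × 111600 × cos(12.4464°) = +0.0013 × 111600 × 0.976498 = 141.7 m.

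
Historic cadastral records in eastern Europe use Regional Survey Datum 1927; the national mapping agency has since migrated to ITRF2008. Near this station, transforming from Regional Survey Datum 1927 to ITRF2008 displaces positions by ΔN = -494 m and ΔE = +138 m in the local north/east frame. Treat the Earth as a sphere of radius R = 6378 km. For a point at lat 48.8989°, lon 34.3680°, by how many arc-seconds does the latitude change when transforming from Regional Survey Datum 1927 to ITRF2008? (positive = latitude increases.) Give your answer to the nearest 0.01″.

Δφ = -15.98″

On a sphere of radius R, 1 rad of latitude = R, so Δφ = ΔN / R = -494.0 / 6378000 = -7.7454e-05 rad = -15.976″.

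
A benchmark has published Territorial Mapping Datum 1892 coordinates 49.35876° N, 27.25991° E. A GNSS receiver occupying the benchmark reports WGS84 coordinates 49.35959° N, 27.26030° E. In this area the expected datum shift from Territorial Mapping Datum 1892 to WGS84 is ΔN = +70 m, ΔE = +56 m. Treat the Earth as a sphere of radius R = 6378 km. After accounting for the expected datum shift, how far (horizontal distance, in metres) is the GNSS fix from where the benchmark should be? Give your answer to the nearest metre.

36 m

Observed coordinate differences: Δφ = +0.00083°, Δλ = +0.00039°.
Converting to metres (1° lat = 111317 m, cos φ = 0.651321): observed ΔN = 92.4 m, observed ΔE = 28.3 m.
Subtracting the expected shift leaves a residual of 92.4 − (70) = 22.4 m north and 28.3 − (56) = -27.7 m east.
Residual distance = √(22.4² + (-27.7)²) = 35.6 m.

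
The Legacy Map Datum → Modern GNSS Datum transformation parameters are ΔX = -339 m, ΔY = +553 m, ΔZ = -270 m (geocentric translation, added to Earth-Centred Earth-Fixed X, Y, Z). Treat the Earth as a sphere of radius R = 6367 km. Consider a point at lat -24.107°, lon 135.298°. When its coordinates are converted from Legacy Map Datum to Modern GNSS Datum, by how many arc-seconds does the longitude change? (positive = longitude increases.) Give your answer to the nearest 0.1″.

Δλ = -5.5″

sin φ = -0.408442, cos φ = 0.912784, sin λ = 0.703420, cos λ = -0.710775.
East component: ΔE = −sin λ·ΔX + cos λ·ΔY = −(0.703420)(-339) + (-0.710775)(553) = -154.60 m.
1° of latitude spans πR/180 = 111125 m; at latitude φ, 1° of longitude spans that × cos φ = 101433.3 m, so Δλ = -154.60 / 101433.3 × 3600 = -5.487″.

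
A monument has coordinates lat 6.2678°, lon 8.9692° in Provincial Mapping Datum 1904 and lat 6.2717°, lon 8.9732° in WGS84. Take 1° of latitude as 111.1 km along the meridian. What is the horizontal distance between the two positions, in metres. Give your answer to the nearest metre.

619 m

Δφ = 6.2717° − 6.2678° = +0.0039°; Δλ = 8.9732° − 8.9692° = +0.0040°.
ΔN = Δφ × 111100 = 433.3 m; ΔE = Δλ × 111100 × cos(6.2678°) = +0.0040 × 111100 × 0.994022 = 441.7 m.
Distance = √(ΔE² + ΔN²) = √(441.7² + 433.3²) = 618.8 m.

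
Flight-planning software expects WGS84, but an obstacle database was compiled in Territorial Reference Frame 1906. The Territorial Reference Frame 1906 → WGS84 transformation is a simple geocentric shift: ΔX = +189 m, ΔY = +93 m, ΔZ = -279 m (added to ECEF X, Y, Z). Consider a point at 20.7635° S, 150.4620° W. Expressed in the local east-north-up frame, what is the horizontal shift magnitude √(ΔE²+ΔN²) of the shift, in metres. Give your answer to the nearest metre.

The local east axis at (φ, λ) is (−sin λ, cos λ, 0), so ΔE = −sin(-150.4620°)·189 + cos(-150.4620°)·93 = 12.26 m.
The local north axis is (−sin φ cos λ, −sin φ sin λ, cos φ), giving ΔN = -58.294 − 16.254 − 260.879 = -335.43 m.
Horizontal magnitude = √(ΔE² + ΔN²) = √(12.26² + (-335.43)²) = 335.65 m.

336 m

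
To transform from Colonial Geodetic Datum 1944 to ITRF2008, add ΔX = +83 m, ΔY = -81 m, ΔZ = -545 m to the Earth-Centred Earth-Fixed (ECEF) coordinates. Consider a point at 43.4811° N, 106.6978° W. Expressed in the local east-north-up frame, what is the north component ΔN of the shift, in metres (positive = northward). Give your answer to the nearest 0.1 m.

ΔN = -432.4 m

At φ = 43.4811°, λ = -106.6978°: sin φ = 0.688115, cos φ = 0.725601, sin λ = -0.957834, cos λ = -0.287324.
ΔN = −sin φ cos λ·ΔX − sin φ sin λ·ΔY + cos φ·ΔZ = −(0.688115)(-0.287324)(83) − (0.688115)(-0.957834)(-81) + (0.725601)(-545) = -432.43 m.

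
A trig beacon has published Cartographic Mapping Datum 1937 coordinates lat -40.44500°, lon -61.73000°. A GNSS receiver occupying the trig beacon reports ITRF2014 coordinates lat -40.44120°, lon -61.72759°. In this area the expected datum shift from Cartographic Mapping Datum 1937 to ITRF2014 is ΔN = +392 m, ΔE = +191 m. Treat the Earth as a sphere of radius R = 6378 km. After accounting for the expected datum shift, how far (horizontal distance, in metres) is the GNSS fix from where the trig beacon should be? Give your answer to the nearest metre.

Observed coordinate differences: Δφ = +0.00380°, Δλ = +0.00241°.
Converting to metres (1° lat = 111317 m, cos φ = 0.761029): observed ΔN = 423.0 m, observed ΔE = 204.2 m.
Subtracting the expected shift leaves a residual of 423.0 − (392) = 31.0 m north and 204.2 − (191) = 13.2 m east.
Residual distance = √(31.0² + 13.2²) = 33.7 m.

34 m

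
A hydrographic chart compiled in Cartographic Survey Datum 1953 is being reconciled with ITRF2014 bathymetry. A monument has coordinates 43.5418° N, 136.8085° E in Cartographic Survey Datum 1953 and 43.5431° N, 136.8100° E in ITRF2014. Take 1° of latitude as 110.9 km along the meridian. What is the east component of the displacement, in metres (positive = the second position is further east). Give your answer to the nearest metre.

ΔE = 121 m

Δφ = 43.5431° − 43.5418° = +0.0013°; Δλ = 136.8100° − 136.8085° = +0.0015°.
ΔN = Δφ × 110900 = 144.2 m; ΔE = Δλ × 110900 × cos(43.5418°) = +0.0015 × 110900 × 0.724872 = 120.6 m.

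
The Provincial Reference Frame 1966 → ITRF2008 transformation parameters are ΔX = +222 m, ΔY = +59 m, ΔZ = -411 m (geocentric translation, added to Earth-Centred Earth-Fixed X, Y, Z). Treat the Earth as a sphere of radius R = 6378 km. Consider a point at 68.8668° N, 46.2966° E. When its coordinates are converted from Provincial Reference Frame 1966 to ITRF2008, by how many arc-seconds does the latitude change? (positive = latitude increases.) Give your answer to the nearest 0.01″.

Δφ = -10.71″

sin φ = 0.932745, cos φ = 0.360537, sin λ = 0.722926, cos λ = 0.690925.
North component: ΔN = −sin φ cos λ·ΔX − sin φ sin λ·ΔY + cos φ·ΔZ = −(0.932745)(0.690925)(222) − (0.932745)(0.722926)(59) + (0.360537)(-411) = -331.03 m.
1° of latitude spans πR/180 = 111317 m, so Δφ = -331.03 / 111317 × 3600 = -10.706″.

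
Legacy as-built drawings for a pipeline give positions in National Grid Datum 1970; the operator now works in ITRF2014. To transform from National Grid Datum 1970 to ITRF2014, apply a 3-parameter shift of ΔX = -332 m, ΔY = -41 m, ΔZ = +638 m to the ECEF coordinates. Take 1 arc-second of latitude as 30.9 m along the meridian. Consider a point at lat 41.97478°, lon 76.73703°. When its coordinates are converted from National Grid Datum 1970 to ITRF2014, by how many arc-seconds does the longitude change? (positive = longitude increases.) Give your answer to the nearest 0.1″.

sin φ = 0.668803, cos φ = 0.743439, sin λ = 0.973327, cos λ = 0.229421.
East component: ΔE = −sin λ·ΔX + cos λ·ΔY = −(0.973327)(-332) + (0.229421)(-41) = 313.74 m.
1° of latitude spans 3600 × 30.90 = 111240 m; at latitude φ, 1° of longitude spans that × cos φ = 82700.2 m, so Δλ = 313.74 / 82700.2 × 3600 = 13.657″.

Δλ = 13.7″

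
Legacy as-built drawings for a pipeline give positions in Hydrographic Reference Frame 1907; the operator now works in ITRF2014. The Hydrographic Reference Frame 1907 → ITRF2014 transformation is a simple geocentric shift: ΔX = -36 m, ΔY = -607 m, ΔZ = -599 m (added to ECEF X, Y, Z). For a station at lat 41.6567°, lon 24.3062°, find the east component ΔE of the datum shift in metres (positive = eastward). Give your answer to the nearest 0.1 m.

At φ = 41.6567°, λ = 24.3062°: sin φ = 0.664666, cos φ = 0.747141, sin λ = 0.411613, cos λ = 0.911359.
ΔE = −sin λ·ΔX + cos λ·ΔY = −(0.411613)·(-36) + (0.911359)·(-607) = -538.38 m.

ΔE = -538.4 m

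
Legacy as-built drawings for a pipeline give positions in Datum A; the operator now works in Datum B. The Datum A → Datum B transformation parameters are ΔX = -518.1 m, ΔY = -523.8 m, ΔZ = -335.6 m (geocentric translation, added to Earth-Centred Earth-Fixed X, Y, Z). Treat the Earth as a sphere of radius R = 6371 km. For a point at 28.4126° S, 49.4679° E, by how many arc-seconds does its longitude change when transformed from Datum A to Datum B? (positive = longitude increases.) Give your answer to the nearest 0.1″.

Δλ = 2.0″

sin φ = -0.475818, cos φ = 0.879544, sin λ = 0.760042, cos λ = 0.649874.
East component: ΔE = −sin λ·ΔX + cos λ·ΔY = −(0.760042)(-518.1) + (0.649874)(-523.8) = 53.37 m.
1° of latitude spans πR/180 = 111195 m; at latitude φ, 1° of longitude spans that × cos φ = 97800.8 m, so Δλ = 53.37 / 97800.8 × 3600 = 1.965″.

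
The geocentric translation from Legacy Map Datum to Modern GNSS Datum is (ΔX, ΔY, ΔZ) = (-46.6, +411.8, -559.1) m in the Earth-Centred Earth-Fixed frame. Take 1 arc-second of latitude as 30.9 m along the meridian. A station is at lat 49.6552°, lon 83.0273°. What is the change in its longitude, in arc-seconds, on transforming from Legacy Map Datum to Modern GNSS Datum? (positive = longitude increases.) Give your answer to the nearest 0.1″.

Δλ = 4.8″

sin φ = 0.762162, cos φ = 0.647386, sin λ = 0.992604, cos λ = 0.121396.
East component: ΔE = −sin λ·ΔX + cos λ·ΔY = −(0.992604)(-46.6) + (0.121396)(411.8) = 96.25 m.
1° of latitude spans 3600 × 30.90 = 111240 m; at latitude φ, 1° of longitude spans that × cos φ = 72015.2 m, so Δλ = 96.25 / 72015.2 × 3600 = 4.811″.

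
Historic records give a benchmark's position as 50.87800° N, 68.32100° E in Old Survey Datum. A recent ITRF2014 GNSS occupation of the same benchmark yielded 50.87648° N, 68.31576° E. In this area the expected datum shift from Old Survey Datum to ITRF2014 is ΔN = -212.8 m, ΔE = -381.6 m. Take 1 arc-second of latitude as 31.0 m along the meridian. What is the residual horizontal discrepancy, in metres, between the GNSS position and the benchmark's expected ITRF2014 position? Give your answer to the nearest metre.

45 m

Observed coordinate differences: Δφ = -0.00152°, Δλ = -0.00524°.
Converting to metres (1° lat = 111600 m, cos φ = 0.630974): observed ΔN = -169.6 m, observed ΔE = -369.0 m.
Subtracting the expected shift leaves a residual of -169.6 − (-212.8) = 43.2 m north and -369.0 − (-381.6) = 12.6 m east.
Residual distance = √(43.2² + 12.6²) = 45.0 m.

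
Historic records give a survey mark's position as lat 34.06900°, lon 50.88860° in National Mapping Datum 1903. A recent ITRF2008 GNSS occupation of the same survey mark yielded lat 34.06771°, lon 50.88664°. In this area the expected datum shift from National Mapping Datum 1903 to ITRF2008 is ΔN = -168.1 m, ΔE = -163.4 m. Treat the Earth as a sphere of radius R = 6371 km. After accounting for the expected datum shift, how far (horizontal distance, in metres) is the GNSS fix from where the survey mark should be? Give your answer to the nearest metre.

Observed coordinate differences: Δφ = -0.00129°, Δλ = -0.00196°.
Converting to metres (1° lat = 111195 m, cos φ = 0.828364): observed ΔN = -143.4 m, observed ΔE = -180.5 m.
Subtracting the expected shift leaves a residual of -143.4 − (-168.1) = 24.7 m north and -180.5 − (-163.4) = -17.1 m east.
Residual distance = √(24.7² + (-17.1)²) = 30.0 m.

30 m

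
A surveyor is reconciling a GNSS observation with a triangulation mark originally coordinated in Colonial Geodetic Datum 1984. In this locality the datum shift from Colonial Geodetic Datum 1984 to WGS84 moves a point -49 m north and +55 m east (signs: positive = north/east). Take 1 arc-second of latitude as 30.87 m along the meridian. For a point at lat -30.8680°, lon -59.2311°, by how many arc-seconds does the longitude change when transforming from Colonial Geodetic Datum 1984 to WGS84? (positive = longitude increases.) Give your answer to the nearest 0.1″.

At latitude -30.8680°, cos φ = 0.858352.
1″ of longitude at this latitude = 30.87 × cos φ = 26.4973 m, so Δλ = 55.0 / 26.4973 = 2.076″.

Δλ = 2.1″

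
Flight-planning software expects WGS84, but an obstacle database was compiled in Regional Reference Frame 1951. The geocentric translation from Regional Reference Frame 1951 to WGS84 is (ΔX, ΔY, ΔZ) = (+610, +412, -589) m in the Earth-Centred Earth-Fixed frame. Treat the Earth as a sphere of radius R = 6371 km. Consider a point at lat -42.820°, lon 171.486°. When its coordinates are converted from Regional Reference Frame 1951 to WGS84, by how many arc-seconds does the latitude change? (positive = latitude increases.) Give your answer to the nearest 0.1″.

Δφ = -25.9″

sin φ = -0.679697, cos φ = 0.733493, sin λ = 0.148051, cos λ = -0.988980.
North component: ΔN = −sin φ cos λ·ΔX − sin φ sin λ·ΔY + cos φ·ΔZ = −(-0.679697)(-0.988980)(610) − (-0.679697)(0.148051)(412) + (0.733493)(-589) = -800.61 m.
1° of latitude spans πR/180 = 111195 m, so Δφ = -800.61 / 111195 × 3600 = -25.920″.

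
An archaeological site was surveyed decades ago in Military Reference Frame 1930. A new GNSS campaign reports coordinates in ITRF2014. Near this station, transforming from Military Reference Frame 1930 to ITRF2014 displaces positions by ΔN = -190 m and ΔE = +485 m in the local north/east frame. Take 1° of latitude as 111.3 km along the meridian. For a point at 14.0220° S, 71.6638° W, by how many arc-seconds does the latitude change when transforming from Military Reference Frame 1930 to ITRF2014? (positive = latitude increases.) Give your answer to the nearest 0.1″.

Δφ = -6.1″

1° of latitude = 111.3 km, so Δφ = -190.0 / 111300 = -0.0017071° = -6.146″.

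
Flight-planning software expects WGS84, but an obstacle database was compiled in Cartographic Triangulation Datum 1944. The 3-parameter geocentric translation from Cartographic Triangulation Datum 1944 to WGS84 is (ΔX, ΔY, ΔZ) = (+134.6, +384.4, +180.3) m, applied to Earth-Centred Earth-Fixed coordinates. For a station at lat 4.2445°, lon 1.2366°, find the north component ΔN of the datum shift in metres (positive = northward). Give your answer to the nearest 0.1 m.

The local north axis is (−sin φ cos λ, −sin φ sin λ, cos φ), giving ΔN = -9.960 − 0.614 + 179.805 = 169.23 m.

ΔN = 169.2 m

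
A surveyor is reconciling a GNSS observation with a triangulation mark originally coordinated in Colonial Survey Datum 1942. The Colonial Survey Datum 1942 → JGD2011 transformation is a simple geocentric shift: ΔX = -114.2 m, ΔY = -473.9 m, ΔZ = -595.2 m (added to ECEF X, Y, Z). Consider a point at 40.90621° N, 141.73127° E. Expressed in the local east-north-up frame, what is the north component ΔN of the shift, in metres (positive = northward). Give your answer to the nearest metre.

At φ = 40.90621°, λ = 141.73127°: sin φ = 0.654823, cos φ = 0.755783, sin λ = 0.619351, cos λ = -0.785115.
ΔN = −sin φ cos λ·ΔX − sin φ sin λ·ΔY + cos φ·ΔZ = −(0.654823)(-0.785115)(-114.2) − (0.654823)(0.619351)(-473.9) + (0.755783)(-595.2) = -316.36 m.

ΔN = -316 m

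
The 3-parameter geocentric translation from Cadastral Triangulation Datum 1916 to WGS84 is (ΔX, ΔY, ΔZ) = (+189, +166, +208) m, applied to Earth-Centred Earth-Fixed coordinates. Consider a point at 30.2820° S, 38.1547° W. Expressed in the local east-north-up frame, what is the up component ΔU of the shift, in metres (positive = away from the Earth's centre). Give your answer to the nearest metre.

ΔU = -65 m

The local up (radial) axis is (cos φ cos λ, cos φ sin λ, sin φ), giving ΔU = 128.341 − 88.560 − 104.885 = -65.10 m.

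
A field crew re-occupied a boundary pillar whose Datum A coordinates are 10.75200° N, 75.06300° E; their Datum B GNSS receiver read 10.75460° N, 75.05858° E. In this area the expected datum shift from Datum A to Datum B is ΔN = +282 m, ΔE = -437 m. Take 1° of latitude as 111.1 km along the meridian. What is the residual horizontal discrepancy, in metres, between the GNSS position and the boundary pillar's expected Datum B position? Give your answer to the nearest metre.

46 m

Observed coordinate differences: Δφ = +0.00260°, Δλ = -0.00442°.
Converting to metres (1° lat = 111100 m, cos φ = 0.982444): observed ΔN = 288.9 m, observed ΔE = -482.4 m.
Subtracting the expected shift leaves a residual of 288.9 − (282) = 6.9 m north and -482.4 − (-437) = -45.4 m east.
Residual distance = √(6.9² + (-45.4)²) = 46.0 m.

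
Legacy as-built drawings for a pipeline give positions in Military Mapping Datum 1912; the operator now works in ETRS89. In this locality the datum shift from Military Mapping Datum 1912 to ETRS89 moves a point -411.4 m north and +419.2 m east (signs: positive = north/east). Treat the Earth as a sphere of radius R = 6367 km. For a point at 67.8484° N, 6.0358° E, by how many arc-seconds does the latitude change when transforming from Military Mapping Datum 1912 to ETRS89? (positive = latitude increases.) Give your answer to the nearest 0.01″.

Δφ = -13.33″

On a sphere of radius R, 1 rad of latitude = R, so Δφ = ΔN / R = -411.4 / 6367000 = -6.4614e-05 rad = -13.328″.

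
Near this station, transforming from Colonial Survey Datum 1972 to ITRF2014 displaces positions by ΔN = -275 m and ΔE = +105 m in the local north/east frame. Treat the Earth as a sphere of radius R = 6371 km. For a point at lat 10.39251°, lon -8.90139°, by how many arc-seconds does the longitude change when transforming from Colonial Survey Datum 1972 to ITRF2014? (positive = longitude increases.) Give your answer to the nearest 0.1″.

Δλ = 3.5″

At latitude 10.39251°, cos φ = 0.983595.
One radian of longitude at latitude φ spans R cos φ, so Δλ = ΔE / (R cos φ) = 105.0 / (6371000 × 0.983595) = 1.6756e-05 rad = 3.456″.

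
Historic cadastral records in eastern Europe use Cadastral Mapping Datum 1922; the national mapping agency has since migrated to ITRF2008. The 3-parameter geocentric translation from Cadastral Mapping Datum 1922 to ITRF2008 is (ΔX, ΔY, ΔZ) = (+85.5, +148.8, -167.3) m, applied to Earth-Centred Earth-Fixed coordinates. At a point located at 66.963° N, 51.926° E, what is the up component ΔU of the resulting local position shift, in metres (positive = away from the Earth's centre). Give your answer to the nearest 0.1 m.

ΔU = -87.5 m

The local up (radial) axis is (cos φ cos λ, cos φ sin λ, sin φ), giving ΔU = 20.633 + 45.839 − 153.958 = -87.49 m.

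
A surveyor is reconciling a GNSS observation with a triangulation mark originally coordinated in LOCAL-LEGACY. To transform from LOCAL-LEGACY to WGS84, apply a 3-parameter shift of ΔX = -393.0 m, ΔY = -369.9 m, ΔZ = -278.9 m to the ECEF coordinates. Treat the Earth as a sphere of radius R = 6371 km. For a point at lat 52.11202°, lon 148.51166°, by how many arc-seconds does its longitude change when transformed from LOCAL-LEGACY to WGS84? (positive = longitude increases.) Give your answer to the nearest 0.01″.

sin φ = 0.789213, cos φ = 0.614120, sin λ = 0.522325, cos λ = -0.852746.
East component: ΔE = −sin λ·ΔX + cos λ·ΔY = −(0.522325)(-393.0) + (-0.852746)(-369.9) = 520.70 m.
1° of latitude spans πR/180 = 111195 m; at latitude φ, 1° of longitude spans that × cos φ = 68287.0 m, so Δλ = 520.70 / 68287.0 × 3600 = 27.451″.

Δλ = 27.45″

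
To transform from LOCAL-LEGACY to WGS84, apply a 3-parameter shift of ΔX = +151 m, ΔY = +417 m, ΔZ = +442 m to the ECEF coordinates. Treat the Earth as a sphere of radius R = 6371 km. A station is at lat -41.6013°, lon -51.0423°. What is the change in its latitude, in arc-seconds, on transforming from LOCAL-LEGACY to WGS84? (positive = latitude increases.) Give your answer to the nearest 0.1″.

sin φ = -0.663943, cos φ = 0.747783, sin λ = -0.777610, cos λ = 0.628746.
North component: ΔN = −sin φ cos λ·ΔX − sin φ sin λ·ΔY + cos φ·ΔZ = −(-0.663943)(0.628746)(151) − (-0.663943)(-0.777610)(417) + (0.747783)(442) = 178.26 m.
1° of latitude spans πR/180 = 111195 m, so Δφ = 178.26 / 111195 × 3600 = 5.771″.

Δφ = 5.8″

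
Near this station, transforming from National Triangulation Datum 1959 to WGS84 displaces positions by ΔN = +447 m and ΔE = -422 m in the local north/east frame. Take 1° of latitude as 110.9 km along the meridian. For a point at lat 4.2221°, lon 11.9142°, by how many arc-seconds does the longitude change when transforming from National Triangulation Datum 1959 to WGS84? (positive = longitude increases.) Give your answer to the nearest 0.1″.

Δλ = -13.7″

At latitude 4.2221°, cos φ = 0.997286.
1° of longitude at this latitude = 110.9 × cos φ = 110.60 km, so Δλ = -422.0 / 110599.0 = -0.0038156° = -13.736″.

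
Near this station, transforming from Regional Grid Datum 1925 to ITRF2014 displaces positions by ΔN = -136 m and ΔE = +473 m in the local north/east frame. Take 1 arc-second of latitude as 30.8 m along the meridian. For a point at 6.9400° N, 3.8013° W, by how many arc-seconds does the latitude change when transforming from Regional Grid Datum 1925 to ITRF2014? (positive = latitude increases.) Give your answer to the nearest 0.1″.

1″ of latitude = 30.80 m, so Δφ = -136.0 / 30.80 = -4.416″.

Δφ = -4.4″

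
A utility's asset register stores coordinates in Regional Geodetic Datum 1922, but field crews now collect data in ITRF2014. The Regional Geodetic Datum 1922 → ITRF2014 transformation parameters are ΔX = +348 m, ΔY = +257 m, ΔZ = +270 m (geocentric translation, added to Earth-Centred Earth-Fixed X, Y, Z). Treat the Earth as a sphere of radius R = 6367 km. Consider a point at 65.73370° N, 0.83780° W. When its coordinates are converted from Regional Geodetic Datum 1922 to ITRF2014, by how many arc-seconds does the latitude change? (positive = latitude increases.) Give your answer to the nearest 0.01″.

Δφ = -6.57″

sin φ = 0.911645, cos φ = 0.410978, sin λ = -0.014622, cos λ = 0.999893.
North component: ΔN = −sin φ cos λ·ΔX − sin φ sin λ·ΔY + cos φ·ΔZ = −(0.911645)(0.999893)(348) − (0.911645)(-0.014622)(257) + (0.410978)(270) = -202.83 m.
1° of latitude spans πR/180 = 111125 m, so Δφ = -202.83 / 111125 × 3600 = -6.571″.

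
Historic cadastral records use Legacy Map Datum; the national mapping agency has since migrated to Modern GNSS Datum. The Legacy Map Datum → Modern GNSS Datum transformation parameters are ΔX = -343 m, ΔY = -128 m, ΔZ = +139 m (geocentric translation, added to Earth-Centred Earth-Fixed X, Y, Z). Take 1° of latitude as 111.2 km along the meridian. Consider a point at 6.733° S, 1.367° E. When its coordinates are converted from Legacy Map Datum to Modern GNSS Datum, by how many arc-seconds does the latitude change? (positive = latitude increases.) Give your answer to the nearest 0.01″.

sin φ = -0.117243, cos φ = 0.993103, sin λ = 0.023856, cos λ = 0.999715.
North component: ΔN = −sin φ cos λ·ΔX − sin φ sin λ·ΔY + cos φ·ΔZ = −(-0.117243)(0.999715)(-343) − (-0.117243)(0.023856)(-128) + (0.993103)(139) = 97.48 m.
1° of latitude spans 111200 m, so Δφ = 97.48 / 111200 × 3600 = 3.156″.

Δφ = 3.16″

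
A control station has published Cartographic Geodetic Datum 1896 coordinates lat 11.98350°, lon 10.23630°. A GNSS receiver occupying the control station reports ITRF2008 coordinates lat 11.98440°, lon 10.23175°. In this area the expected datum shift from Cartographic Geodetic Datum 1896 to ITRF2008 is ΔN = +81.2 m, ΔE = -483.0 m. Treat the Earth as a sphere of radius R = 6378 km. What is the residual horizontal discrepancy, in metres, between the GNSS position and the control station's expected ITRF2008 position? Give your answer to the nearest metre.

Observed coordinate differences: Δφ = +0.00090°, Δλ = -0.00455°.
Converting to metres (1° lat = 111317 m, cos φ = 0.978207): observed ΔN = 100.2 m, observed ΔE = -495.5 m.
Subtracting the expected shift leaves a residual of 100.2 − (81.2) = 19.0 m north and -495.5 − (-483.0) = -12.5 m east.
Residual distance = √(19.0² + (-12.5)²) = 22.7 m.

23 m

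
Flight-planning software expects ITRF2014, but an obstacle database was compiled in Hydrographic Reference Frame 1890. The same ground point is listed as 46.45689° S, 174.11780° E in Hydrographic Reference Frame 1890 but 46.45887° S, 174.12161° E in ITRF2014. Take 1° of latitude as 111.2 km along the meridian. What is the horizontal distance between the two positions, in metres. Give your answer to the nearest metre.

Δφ = -46.45887° − -46.45689° = -0.00198°; Δλ = 174.12161° − 174.11780° = +0.00381°.
ΔN = Δφ × 111200 = -220.2 m; ΔE = Δλ × 111200 × cos(-46.45689°) = +0.00381 × 111200 × 0.688900 = 291.9 m.
Distance = √(ΔE² + ΔN²) = √(291.9² + (-220.2)²) = 365.6 m.

366 m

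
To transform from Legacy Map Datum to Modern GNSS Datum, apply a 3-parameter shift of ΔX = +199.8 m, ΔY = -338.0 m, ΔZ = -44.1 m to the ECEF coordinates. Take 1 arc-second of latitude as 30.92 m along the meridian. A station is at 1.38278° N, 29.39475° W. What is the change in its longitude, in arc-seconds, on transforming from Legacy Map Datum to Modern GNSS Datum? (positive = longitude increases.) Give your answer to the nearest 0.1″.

Δλ = -6.4″

sin φ = 0.024132, cos φ = 0.999709, sin λ = -0.490824, cos λ = 0.871259.
East component: ΔE = −sin λ·ΔX + cos λ·ΔY = −(-0.490824)(199.8) + (0.871259)(-338.0) = -196.42 m.
1° of latitude spans 3600 × 30.92 = 111312 m; at latitude φ, 1° of longitude spans that × cos φ = 111279.6 m, so Δλ = -196.42 / 111279.6 × 3600 = -6.354″.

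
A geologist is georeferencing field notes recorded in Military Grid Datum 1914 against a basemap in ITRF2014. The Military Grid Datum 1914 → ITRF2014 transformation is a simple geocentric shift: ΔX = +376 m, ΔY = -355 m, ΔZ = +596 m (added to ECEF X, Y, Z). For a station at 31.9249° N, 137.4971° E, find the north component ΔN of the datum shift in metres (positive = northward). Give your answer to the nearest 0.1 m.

ΔN = 779.3 m

At φ = 31.9249°, λ = 137.4971°: sin φ = 0.528807, cos φ = 0.848742, sin λ = 0.675628, cos λ = -0.737243.
ΔN = −sin φ cos λ·ΔX − sin φ sin λ·ΔY + cos φ·ΔZ = −(0.528807)(-0.737243)(376) − (0.528807)(0.675628)(-355) + (0.848742)(596) = 779.27 m.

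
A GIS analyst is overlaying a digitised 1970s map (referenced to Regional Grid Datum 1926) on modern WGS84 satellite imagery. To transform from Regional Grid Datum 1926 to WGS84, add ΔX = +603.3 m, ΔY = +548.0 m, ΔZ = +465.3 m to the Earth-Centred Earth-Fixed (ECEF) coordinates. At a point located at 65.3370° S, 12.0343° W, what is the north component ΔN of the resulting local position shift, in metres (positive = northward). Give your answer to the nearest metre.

At φ = -65.3370°, λ = -12.0343°: sin φ = -0.908778, cos φ = 0.417280, sin λ = -0.208497, cos λ = 0.978023.
ΔN = −sin φ cos λ·ΔX − sin φ sin λ·ΔY + cos φ·ΔZ = −(-0.908778)(0.978023)(603.3) − (-0.908778)(-0.208497)(548.0) + (0.417280)(465.3) = 626.54 m.

ΔN = 627 m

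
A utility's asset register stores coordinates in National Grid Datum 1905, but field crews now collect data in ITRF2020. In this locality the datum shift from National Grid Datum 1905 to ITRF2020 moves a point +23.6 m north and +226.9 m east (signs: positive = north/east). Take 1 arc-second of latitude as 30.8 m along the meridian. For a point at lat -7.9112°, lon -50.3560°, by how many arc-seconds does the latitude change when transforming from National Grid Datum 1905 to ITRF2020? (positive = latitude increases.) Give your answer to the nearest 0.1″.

Δφ = 0.8″

1″ of latitude = 30.80 m, so Δφ = 23.6 / 30.80 = 0.766″.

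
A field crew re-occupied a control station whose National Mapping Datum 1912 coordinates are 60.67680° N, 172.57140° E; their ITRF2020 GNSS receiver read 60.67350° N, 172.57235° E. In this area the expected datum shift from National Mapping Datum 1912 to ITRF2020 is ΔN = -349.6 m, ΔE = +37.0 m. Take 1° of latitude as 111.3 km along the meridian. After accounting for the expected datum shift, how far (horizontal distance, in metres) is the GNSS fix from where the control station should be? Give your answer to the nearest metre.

23 m

Observed coordinate differences: Δφ = -0.00330°, Δλ = +0.00095°.
Converting to metres (1° lat = 111300 m, cos φ = 0.489736): observed ΔN = -367.3 m, observed ΔE = 51.8 m.
Subtracting the expected shift leaves a residual of -367.3 − (-349.6) = -17.7 m north and 51.8 − (37.0) = 14.8 m east.
Residual distance = √((-17.7)² + 14.8²) = 23.1 m.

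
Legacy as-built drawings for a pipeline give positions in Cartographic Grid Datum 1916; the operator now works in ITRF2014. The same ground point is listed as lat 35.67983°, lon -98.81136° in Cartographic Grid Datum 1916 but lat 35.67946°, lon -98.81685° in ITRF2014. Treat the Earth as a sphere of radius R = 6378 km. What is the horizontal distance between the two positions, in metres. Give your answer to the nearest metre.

498 m

Δφ = 35.67946° − 35.67983° = -0.00037°; Δλ = -98.81685° − -98.81136° = -0.00549°.
1° along a meridian = πR/180 = 111317 m.
ΔN = Δφ × 111317 = -41.2 m; ΔE = Δλ × 111317 × cos(35.67983°) = -0.00549 × 111317 × 0.812289 = -496.4 m.
Distance = √(ΔE² + ΔN²) = √((-496.4)² + (-41.2)²) = 498.1 m.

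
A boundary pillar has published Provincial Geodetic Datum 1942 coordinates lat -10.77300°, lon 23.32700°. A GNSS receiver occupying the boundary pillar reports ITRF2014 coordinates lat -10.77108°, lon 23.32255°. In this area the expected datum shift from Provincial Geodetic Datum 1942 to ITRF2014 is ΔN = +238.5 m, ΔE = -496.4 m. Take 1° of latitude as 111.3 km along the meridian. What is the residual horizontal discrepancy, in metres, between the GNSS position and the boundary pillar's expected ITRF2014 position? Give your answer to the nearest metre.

Observed coordinate differences: Δφ = +0.00192°, Δλ = -0.00445°.
Converting to metres (1° lat = 111300 m, cos φ = 0.982375): observed ΔN = 213.7 m, observed ΔE = -486.6 m.
Subtracting the expected shift leaves a residual of 213.7 − (238.5) = -24.8 m north and -486.6 − (-496.4) = 9.8 m east.
Residual distance = √((-24.8)² + 9.8²) = 26.7 m.

27 m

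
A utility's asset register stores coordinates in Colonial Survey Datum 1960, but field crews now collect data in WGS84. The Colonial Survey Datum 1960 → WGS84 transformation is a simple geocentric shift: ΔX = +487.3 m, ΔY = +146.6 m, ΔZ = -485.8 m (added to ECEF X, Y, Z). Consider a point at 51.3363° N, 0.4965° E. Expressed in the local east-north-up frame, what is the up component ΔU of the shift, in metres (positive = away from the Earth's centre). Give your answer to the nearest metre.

ΔU = -74 m

At φ = 51.3363°, λ = 0.4965°: sin φ = 0.780826, cos φ = 0.624748, sin λ = 0.008665, cos λ = 0.999962.
ΔU = cos φ cos λ·ΔX + cos φ sin λ·ΔY + sin φ·ΔZ = (0.624748)(0.999962)(487.3) + (0.624748)(0.008665)(146.6) + (0.780826)(-485.8) = -74.10 m.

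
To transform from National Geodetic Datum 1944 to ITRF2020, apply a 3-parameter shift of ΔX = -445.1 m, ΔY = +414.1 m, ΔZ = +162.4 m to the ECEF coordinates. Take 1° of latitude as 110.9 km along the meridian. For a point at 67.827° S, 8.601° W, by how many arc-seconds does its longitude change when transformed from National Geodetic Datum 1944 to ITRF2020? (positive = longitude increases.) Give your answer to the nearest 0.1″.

sin φ = -0.926049, cos φ = 0.377404, sin λ = -0.149553, cos λ = 0.988754.
East component: ΔE = −sin λ·ΔX + cos λ·ΔY = −(-0.149553)(-445.1) + (0.988754)(414.1) = 342.88 m.
1° of latitude spans 110900 m; at latitude φ, 1° of longitude spans that × cos φ = 41854.2 m, so Δλ = 342.88 / 41854.2 × 3600 = 29.492″.

Δλ = 29.5″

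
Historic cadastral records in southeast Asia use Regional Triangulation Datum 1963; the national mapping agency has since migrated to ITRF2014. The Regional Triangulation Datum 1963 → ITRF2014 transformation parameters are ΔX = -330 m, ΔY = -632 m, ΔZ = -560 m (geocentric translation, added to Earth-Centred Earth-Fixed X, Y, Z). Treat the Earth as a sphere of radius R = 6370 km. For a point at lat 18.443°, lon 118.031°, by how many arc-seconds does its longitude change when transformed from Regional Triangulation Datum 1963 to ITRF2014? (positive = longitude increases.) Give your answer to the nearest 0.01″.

Δλ = 20.08″

sin φ = 0.316361, cos φ = 0.948639, sin λ = 0.882693, cos λ = -0.469949.
East component: ΔE = −sin λ·ΔX + cos λ·ΔY = −(0.882693)(-330) + (-0.469949)(-632) = 588.30 m.
1° of latitude spans πR/180 = 111177 m; at latitude φ, 1° of longitude spans that × cos φ = 105467.3 m, so Δλ = 588.30 / 105467.3 × 3600 = 20.081″.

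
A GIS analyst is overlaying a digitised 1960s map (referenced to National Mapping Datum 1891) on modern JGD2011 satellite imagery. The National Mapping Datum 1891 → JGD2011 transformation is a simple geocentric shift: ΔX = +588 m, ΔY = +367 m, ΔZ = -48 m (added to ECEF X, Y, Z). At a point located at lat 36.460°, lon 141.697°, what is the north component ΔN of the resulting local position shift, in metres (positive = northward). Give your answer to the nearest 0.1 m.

At φ = 36.460°, λ = 141.697°: sin φ = 0.594261, cos φ = 0.804272, sin λ = 0.619820, cos λ = -0.784744.
ΔN = −sin φ cos λ·ΔX − sin φ sin λ·ΔY + cos φ·ΔZ = −(0.594261)(-0.784744)(588) − (0.594261)(0.619820)(367) + (0.804272)(-48) = 100.43 m.

ΔN = 100.4 m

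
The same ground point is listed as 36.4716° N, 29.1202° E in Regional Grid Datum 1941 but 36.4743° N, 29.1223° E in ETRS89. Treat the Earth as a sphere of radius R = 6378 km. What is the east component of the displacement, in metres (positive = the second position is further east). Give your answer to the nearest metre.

ΔE = 188 m

Δφ = 36.4743° − 36.4716° = +0.0027°; Δλ = 29.1223° − 29.1202° = +0.0021°.
1° along a meridian = πR/180 = 111317 m.
ΔN = Δφ × 111317 = 300.6 m; ΔE = Δλ × 111317 × cos(36.4716°) = +0.0021 × 111317 × 0.804152 = 188.0 m.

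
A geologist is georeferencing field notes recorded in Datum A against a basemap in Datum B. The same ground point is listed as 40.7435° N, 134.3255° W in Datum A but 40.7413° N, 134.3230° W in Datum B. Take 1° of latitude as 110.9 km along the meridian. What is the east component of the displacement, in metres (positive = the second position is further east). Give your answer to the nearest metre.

ΔE = 210 m

Δφ = 40.7413° − 40.7435° = -0.0022°; Δλ = -134.3230° − -134.3255° = +0.0025°.
ΔN = Δφ × 110900 = -244.0 m; ΔE = Δλ × 110900 × cos(40.7435°) = +0.0025 × 110900 × 0.757639 = 210.1 m.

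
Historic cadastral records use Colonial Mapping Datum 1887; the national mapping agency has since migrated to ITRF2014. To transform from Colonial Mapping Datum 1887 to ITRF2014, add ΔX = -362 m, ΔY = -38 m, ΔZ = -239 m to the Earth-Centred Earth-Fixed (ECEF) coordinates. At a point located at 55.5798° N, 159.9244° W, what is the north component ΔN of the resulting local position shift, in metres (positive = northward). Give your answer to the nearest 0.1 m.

The local north axis is (−sin φ cos λ, −sin φ sin λ, cos φ), giving ΔN = -280.475 − 10.760 − 135.097 = -426.33 m.

ΔN = -426.3 m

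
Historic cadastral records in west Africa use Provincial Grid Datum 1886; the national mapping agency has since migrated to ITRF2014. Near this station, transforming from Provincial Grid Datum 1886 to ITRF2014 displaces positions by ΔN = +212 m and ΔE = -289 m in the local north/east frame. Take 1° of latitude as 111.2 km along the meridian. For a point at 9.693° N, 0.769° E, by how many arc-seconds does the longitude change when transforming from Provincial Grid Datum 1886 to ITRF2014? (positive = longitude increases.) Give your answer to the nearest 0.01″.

Δλ = -9.49″

At latitude 9.693°, cos φ = 0.985724.
1° of longitude at this latitude = 111.2 × cos φ = 109.61 km, so Δλ = -289.0 / 109612.5 = -0.0026366° = -9.492″.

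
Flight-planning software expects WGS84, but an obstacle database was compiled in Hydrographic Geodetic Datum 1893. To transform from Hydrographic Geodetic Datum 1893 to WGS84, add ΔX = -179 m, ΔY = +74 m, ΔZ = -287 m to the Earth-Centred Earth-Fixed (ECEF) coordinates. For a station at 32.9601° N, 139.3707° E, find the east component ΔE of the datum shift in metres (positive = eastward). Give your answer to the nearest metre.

ΔE = 60 m

At φ = 32.9601°, λ = 139.3707°: sin φ = 0.544055, cos φ = 0.839050, sin λ = 0.651162, cos λ = -0.758938.
ΔE = −sin λ·ΔX + cos λ·ΔY = −(0.651162)·(-179) + (-0.758938)·(74) = 60.40 m.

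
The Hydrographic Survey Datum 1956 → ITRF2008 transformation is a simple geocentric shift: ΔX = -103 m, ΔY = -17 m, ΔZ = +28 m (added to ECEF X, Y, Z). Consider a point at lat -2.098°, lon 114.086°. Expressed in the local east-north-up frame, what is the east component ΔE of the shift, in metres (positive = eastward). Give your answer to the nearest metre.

At φ = -2.098°, λ = 114.086°: sin φ = -0.036609, cos φ = 0.999330, sin λ = 0.912934, cos λ = -0.408107.
ΔE = −sin λ·ΔX + cos λ·ΔY = −(0.912934)·(-103) + (-0.408107)·(-17) = 100.97 m.

ΔE = 101 m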